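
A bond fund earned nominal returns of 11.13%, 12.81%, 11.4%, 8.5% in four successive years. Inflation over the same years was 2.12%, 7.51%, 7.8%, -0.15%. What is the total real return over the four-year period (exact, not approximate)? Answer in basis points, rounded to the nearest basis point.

2822 basis points

Nominal growth factor = 1.1113 × 1.1281 × 1.1140 × 1.0850 = 1.515283
Price-level growth factor = 1.0212 × 1.0751 × 1.0780 × 0.9985 = 1.181752
Real growth factor = 1.515283 / 1.181752 = 1.282234
Total real return = 1.282234 − 1 → 2822 basis points.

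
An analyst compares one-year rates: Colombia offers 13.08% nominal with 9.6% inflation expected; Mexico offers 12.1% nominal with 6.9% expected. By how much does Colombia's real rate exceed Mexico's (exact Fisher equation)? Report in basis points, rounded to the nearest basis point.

-169 basis points

Colombia: (1 + 0.1308)/(1 + 0.0960) − 1 = 3.1752%
Mexico: (1 + 0.1210)/(1 + 0.0690) − 1 = 4.8644%
Differential = 3.1752% − 4.8644% = -1.6892% → -169 basis points.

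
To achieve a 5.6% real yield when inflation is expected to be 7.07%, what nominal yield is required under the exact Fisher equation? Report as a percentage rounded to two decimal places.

13.07%

(1 + i) = (1 + r)(1 + π) = 1.05600 × 1.07070 = 1.1306592
i = 1.1306592 − 1, so the required nominal rate is 13.07%.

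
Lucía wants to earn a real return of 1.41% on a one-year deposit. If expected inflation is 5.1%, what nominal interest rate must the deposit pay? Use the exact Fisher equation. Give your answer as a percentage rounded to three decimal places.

6.582%

(1 + i) = (1 + r)(1 + π) = 1.01410 × 1.05100 = 1.0658191
i = 1.0658191 − 1, so the required nominal rate is 6.582%.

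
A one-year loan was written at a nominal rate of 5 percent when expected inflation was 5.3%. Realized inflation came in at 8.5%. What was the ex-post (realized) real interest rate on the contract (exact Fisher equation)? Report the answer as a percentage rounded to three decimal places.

Ex-post: (1 + 0.0500)/(1 + 0.0850) − 1 = -3.2258%
So the realized real rate is -3.226%.

-3.226%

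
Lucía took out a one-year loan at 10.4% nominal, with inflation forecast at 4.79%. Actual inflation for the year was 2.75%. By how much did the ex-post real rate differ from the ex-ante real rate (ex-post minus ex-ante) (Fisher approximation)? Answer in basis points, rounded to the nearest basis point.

204 basis points

Ex-ante: 10.4% − 4.79% = 5.610%
Ex-post: 10.4% − 2.75% = 7.650%
Difference (ex-post − ex-ante) = 2.0400% → 204 basis points.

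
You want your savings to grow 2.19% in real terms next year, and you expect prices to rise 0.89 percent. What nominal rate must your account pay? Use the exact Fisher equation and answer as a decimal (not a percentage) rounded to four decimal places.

(1 + i) = (1 + r)(1 + π) = 1.02190 × 1.00890 = 1.03099491
i = 1.03099491 − 1, so the required nominal rate is 0.0310.

0.0310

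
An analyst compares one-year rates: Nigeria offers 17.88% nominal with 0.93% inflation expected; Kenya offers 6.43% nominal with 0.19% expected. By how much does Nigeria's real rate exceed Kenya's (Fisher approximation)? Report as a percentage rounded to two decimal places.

Nigeria: 17.88% − 0.93% = 16.950%
Kenya: 6.43% − 0.19% = 6.240%
Differential = 10.710% → 10.71%.

10.71%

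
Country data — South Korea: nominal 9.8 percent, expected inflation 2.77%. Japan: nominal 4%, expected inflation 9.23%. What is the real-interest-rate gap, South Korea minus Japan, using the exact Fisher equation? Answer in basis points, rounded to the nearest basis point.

South Korea: (1 + 0.0980)/(1 + 0.0277) − 1 = 6.8405%
Japan: (1 + 0.0400)/(1 + 0.0923) − 1 = -4.7881%
Differential = 6.8405% − (-4.7881%) = 11.6286% → 1163 basis points.

1163 basis points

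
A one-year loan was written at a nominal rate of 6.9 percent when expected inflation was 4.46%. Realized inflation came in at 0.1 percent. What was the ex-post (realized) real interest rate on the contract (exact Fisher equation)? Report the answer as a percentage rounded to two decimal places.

6.79%

Ex-post: (1 + 0.0690)/(1 + 0.0010) − 1 = 6.7932%
So the realized real rate is 6.79%.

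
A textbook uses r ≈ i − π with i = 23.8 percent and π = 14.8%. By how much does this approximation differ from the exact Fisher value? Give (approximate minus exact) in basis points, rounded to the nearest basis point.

Approximate: r ≈ 23.800% − 14.800% = 9.0000%
Exact: (1 + 0.2380)/(1 + 0.1480) − 1 = 7.8397%
Error = 9.0000% − 7.8397% = 1.1603% → 116 basis points.

116 basis points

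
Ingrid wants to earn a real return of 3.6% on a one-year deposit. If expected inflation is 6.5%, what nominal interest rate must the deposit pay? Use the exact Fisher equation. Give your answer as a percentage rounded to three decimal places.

10.334%

(1 + i) = (1 + r)(1 + π) = 1.03600 × 1.06500 = 1.10334
i = 1.10334 − 1, so the required nominal rate is 10.334%.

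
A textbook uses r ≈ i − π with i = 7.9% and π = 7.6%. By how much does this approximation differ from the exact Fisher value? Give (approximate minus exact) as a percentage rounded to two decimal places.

Approximate: r ≈ 7.900% − 7.600% = 0.3000%
Exact: (1 + 0.0790)/(1 + 0.0760) − 1 = 0.2788%
Error = 0.3000% − 0.2788% = 0.0212% → 0.02%.

0.02%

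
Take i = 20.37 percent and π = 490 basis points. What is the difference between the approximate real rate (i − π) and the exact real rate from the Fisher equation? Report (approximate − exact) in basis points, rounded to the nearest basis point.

72 basis points

Approximate: r ≈ 20.370% − 4.900% = 15.4700%
Exact: (1 + 0.2037)/(1 + 0.0490) − 1 = 14.7474%
Error = 15.4700% − 14.7474% = 0.7226% → 72 basis points.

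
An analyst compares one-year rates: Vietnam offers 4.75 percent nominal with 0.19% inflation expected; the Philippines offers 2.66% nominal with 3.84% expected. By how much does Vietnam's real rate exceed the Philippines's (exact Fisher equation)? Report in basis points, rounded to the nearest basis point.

569 basis points

Vietnam: (1 + 0.0475)/(1 + 0.0019) − 1 = 4.5514%
The Philippines: (1 + 0.0266)/(1 + 0.0384) − 1 = -1.1364%
Differential = 4.5514% − (-1.1364%) = 5.6877% → 569 basis points.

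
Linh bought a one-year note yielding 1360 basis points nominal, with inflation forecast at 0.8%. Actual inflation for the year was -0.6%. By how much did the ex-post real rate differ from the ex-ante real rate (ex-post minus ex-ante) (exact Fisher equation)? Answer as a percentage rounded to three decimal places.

Ex-ante: (1 + 0.1360)/(1 + 0.0080) − 1 = 12.6984%
Ex-post: (1 + 0.1360)/(1 − 0.0060) − 1 = 14.2857%
Difference (ex-post − ex-ante) = 1.5873% → 1.587%.

1.587%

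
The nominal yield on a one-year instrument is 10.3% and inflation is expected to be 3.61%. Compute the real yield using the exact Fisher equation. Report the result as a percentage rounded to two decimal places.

By the Fisher equation, 1 + r = (1 + i)/(1 + π).
1 + r = 1.10300 / 1.03610 = 1.064569
r = 1.064569 − 1 = 6.4569%, i.e. 6.46%.

6.46%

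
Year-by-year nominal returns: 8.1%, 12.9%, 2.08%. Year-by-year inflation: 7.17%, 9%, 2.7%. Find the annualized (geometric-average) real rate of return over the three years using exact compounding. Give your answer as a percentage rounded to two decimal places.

Compound the nominal returns: 1.0810 × 1.1290 × 1.0208 = 1.24583434.
Compound inflation: 1.0717 × 1.0900 × 1.0270 = 1.19969313.
Deflate: 1.24583434 / 1.19969313 = 1.03846084.
Annualized real rate = 1.03846084^(1/3) − 1 = 1.2659% → 1.27%.

1.27%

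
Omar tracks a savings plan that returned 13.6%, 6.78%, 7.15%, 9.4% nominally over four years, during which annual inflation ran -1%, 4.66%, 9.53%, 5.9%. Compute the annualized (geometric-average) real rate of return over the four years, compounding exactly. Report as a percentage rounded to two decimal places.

Compound the nominal returns: 1.1360 × 1.0678 × 1.0715 × 1.0940 = 1.42192846.
Compound inflation: 0.9900 × 1.0466 × 1.0953 × 1.0590 = 1.20183535.
Deflate: 1.42192846 / 1.20183535 = 1.18313083.
Annualized real rate = 1.18313083^(1/4) − 1 = 4.2937% → 4.29%.

4.29%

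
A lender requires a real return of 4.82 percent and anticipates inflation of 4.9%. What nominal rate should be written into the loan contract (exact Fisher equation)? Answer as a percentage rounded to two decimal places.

9.96%

(1 + i) = (1 + r)(1 + π) = 1.04820 × 1.04900 = 1.0995618
i = 1.0995618 − 1, so the required nominal rate is 9.96%.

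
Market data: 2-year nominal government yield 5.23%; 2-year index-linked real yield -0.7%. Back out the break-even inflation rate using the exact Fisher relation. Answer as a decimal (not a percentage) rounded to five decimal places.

0.05972

(1 + π) = (1 + i)/(1 + r) = 1.05230 / 0.99300 = 1.059718
Break-even inflation = 1.059718 − 1 → 0.05972.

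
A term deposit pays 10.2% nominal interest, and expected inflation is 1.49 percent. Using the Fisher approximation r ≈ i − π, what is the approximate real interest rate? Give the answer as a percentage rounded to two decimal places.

r ≈ i − π = 10.2% − 1.49% = 8.71%.

8.71%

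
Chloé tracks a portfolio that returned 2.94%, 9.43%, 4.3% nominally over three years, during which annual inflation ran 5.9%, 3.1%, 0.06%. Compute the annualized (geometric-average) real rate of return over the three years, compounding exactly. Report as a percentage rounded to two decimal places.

Compound the nominal returns: 1.0294 × 1.0943 × 1.0430 = 1.17491073.
Compound inflation: 1.0590 × 1.0310 × 1.0006 = 1.09248410.
Deflate: 1.17491073 / 1.09248410 = 1.07544882.
Annualized real rate = 1.07544882^(1/3) − 1 = 2.4542% → 2.45%.

2.45%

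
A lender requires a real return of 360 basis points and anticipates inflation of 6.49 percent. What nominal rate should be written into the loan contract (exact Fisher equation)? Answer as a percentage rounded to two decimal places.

10.32%

(1 + i) = (1 + r)(1 + π) = 1.03600 × 1.06490 = 1.1032364
i = 1.1032364 − 1, so the required nominal rate is 10.32%.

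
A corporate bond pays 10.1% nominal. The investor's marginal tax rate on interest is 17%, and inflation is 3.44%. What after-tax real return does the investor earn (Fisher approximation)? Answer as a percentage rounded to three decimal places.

4.943%

After-tax nominal return = 10.1% × (1 − 0.17) = 8.3830%.
r ≈ 8.3830% − 3.44% → 4.943%.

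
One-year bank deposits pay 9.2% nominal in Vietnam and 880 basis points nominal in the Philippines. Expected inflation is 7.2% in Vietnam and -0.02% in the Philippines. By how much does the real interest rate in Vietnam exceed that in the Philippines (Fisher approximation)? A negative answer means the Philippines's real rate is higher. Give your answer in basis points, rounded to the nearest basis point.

Vietnam: 9.2% − 7.2% = 2.000%
The Philippines: 8.8% − (-0.02%) = 8.820%
Differential = -6.820% → -682 basis points.

-682 basis points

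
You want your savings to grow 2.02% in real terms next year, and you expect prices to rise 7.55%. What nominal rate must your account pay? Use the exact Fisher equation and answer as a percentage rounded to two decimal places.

(1 + i) = (1 + r)(1 + π) = 1.02020 × 1.07550 = 1.0972251
i = 1.0972251 − 1, so the required nominal rate is 9.72%.

9.72%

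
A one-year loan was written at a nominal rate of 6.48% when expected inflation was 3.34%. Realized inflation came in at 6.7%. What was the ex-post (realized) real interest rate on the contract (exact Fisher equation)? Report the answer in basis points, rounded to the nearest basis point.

-21 basis points

Ex-post: (1 + 0.0648)/(1 + 0.0670) − 1 = -0.2062%
So the realized real rate is -21 basis points.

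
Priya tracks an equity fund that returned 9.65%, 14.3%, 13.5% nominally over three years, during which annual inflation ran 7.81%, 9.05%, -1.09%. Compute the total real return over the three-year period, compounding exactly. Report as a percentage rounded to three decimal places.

22.328%

Compound the nominal returns: 1.0965 × 1.1430 × 1.1350 = 1.422495.
Compound inflation: 1.0781 × 1.0905 × 0.9891 = 1.162853.
Deflate: 1.422495 / 1.162853 = 1.223280.
Total real return = 1.223280 − 1 → 22.328%.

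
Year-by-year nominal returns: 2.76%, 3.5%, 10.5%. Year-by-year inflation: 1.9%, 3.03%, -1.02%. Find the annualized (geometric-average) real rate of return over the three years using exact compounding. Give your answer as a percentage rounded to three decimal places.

4.187%

Compound the nominal returns: 1.0276 × 1.0350 × 1.1050 = 1.17524043.
Compound inflation: 1.0190 × 1.0303 × 0.9898 = 1.03916697.
Deflate: 1.17524043 / 1.03916697 = 1.13094475.
Annualized real rate = 1.13094475^(1/3) − 1 = 4.1871% → 4.187%.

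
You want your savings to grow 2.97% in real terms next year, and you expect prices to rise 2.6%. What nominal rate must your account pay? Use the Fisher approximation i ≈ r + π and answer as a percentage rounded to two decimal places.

5.57%

i ≈ r + π = 2.97% + 2.6% = 5.57%.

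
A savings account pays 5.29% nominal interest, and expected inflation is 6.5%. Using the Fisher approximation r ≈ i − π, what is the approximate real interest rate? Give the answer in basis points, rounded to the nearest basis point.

-121 basis points

r ≈ i − π = 5.29% − 6.5% = -121 basis points.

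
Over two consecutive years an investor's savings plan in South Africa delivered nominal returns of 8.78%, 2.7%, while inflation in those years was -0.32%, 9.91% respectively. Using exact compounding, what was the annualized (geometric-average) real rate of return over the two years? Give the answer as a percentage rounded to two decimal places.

Compound the nominal returns: 1.0878 × 1.0270 = 1.11717060.
Compound inflation: 0.9968 × 1.0991 = 1.09558288.
Deflate: 1.11717060 / 1.09558288 = 1.01970432.
Annualized real rate = 1.01970432^(1/2) − 1 = 0.9804% → 0.98%.

0.98%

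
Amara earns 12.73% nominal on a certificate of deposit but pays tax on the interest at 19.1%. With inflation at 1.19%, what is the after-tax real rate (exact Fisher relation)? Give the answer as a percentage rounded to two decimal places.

9.00%

After-tax nominal return = 12.73% × (1 − 0.191) = 10.29857%.
1 + r = 1.1029857 / 1.01190 = 1.090015
After-tax real rate = 1.090015 − 1 → 9.00%.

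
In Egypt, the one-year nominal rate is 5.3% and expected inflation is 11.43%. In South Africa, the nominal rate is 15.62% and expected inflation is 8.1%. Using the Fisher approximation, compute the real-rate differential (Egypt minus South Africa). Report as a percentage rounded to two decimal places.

-13.65%

Egypt: 5.3% − 11.43% = -6.130%
South Africa: 15.62% − 8.1% = 7.520%
Differential = -13.650% → -13.65%.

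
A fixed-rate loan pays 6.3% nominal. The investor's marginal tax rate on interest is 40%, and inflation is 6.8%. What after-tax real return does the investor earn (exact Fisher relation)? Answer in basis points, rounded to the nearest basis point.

-283 basis points

After-tax nominal return = 6.3% × (1 − 0.4) = 3.7800%.
1 + r = 1.03780 / 1.06800 = 0.971723
After-tax real rate = 0.971723 − 1 → -283 basis points.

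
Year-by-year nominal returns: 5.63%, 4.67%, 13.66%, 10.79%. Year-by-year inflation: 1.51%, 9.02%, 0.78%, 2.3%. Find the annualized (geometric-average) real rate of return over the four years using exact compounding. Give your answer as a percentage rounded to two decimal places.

5.10%

Compound the nominal returns: 1.0563 × 1.0467 × 1.1366 × 1.1079 = 1.39225158.
Compound inflation: 1.0151 × 1.0902 × 1.0078 × 1.0230 = 1.14094575.
Deflate: 1.39225158 / 1.14094575 = 1.22026098.
Annualized real rate = 1.22026098^(1/4) − 1 = 5.1025% → 5.10%.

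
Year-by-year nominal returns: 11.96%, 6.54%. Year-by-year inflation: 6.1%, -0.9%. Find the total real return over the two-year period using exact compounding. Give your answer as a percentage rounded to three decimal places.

13.445%

Nominal growth factor = 1.1196 × 1.0654 = 1.192822
Price-level growth factor = 1.0610 × 0.9910 = 1.051451
Real growth factor = 1.192822 / 1.051451 = 1.134453
Total real return = 1.134453 − 1 → 13.445%.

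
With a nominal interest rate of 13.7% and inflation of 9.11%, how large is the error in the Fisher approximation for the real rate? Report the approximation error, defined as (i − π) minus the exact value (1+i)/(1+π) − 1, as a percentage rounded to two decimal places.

Approximate: r ≈ 13.700% − 9.110% = 4.5900%
Exact: (1 + 0.1370)/(1 + 0.0911) − 1 = 4.2068%
Error = 4.5900% − 4.2068% = 0.3832% → 0.38%.

0.38%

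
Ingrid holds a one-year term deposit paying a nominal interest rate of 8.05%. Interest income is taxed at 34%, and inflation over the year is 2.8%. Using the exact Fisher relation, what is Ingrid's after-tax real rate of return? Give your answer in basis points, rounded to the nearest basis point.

After-tax nominal return = 8.05% × (1 − 0.34) = 5.3130%.
1 + r = 1.05313 / 1.02800 = 1.024446
After-tax real rate = 1.024446 − 1 → 244 basis points.

244 basis points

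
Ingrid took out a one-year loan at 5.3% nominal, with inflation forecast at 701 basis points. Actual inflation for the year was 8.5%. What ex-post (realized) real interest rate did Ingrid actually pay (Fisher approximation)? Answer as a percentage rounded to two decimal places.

-3.20%

Ex-post: 5.3% − 8.5% = -3.200%
So the realized real rate is -3.20%.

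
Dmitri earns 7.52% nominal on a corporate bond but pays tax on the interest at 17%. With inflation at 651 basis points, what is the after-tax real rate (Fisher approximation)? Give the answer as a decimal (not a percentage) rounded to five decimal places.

-0.00268

After-tax nominal return = 7.52% × (1 − 0.17) = 6.2416%.
r ≈ 6.2416% − 6.51% → -0.00268.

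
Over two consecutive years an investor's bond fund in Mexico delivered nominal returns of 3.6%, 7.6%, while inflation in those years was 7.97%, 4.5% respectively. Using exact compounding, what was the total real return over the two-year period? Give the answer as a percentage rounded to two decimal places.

-1.20%

Nominal growth factor = 1.0360 × 1.0760 = 1.114736
Price-level growth factor = 1.0797 × 1.0450 = 1.128287
Real growth factor = 1.114736 / 1.128287 = 0.987990
Total real return = 0.987990 − 1 → -1.20%.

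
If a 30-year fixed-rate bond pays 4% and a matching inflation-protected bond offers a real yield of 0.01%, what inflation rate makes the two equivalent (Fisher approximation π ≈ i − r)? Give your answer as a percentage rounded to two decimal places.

π ≈ i − r = 4% − 0.01% → 3.99%.

3.99%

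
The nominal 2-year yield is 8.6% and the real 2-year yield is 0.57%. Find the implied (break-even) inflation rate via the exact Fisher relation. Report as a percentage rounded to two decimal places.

(1 + π) = (1 + i)/(1 + r) = 1.08600 / 1.00570 = 1.079845
Break-even inflation = 1.079845 − 1 → 7.98%.

7.98%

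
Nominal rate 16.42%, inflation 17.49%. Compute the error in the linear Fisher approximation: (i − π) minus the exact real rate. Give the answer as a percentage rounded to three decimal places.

-0.159%

Approximate: r ≈ 16.420% − 17.490% = -1.0700%
Exact: (1 + 0.1642)/(1 + 0.1749) − 1 = -0.9107%
Error = -1.0700% − (-0.9107%) = -0.1593% → -0.159%.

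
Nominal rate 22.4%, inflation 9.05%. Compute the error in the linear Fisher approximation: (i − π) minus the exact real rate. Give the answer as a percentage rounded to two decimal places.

Approximate: r ≈ 22.400% − 9.050% = 13.3500%
Exact: (1 + 0.2240)/(1 + 0.0905) − 1 = 12.2421%
Error = 13.3500% − 12.2421% = 1.1079% → 1.11%.

1.11%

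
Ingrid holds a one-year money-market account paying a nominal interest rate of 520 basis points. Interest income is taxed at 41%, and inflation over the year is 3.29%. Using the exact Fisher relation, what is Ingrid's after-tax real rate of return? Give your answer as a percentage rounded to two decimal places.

After-tax nominal return = 5.2% × (1 − 0.41) = 3.0680%.
1 + r = 1.03068 / 1.03290 = 0.997851
After-tax real rate = 0.997851 − 1 → -0.21%.

-0.21%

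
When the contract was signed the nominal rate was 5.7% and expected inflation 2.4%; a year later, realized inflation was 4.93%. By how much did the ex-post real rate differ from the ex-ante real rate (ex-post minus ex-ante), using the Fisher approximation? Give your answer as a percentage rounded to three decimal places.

-2.530%

Ex-ante: 5.7% − 2.4% = 3.300%
Ex-post: 5.7% − 4.93% = 0.770%
Difference (ex-post − ex-ante) = -2.5300% → -2.530%.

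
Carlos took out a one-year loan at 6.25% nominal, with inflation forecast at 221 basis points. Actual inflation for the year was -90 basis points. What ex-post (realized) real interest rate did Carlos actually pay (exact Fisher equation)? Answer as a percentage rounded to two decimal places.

Ex-post: (1 + 0.0625)/(1 − 0.0090) − 1 = 7.2149%
So the realized real rate is 7.21%.

7.21%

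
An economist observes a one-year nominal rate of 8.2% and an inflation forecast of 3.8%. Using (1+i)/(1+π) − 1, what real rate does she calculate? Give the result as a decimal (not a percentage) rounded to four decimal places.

0.0424

1 + r = 1.08200 / 1.03800 = 1.042389
r = 1.042389 − 1 = 4.2389%, i.e. 0.0424.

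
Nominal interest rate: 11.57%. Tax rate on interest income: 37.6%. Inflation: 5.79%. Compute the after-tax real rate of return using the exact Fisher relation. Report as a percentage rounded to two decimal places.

1.35%

After-tax nominal return = 11.57% × (1 − 0.376) = 7.21968%.
1 + r = 1.0721968 / 1.05790 = 1.013514
After-tax real rate = 1.013514 − 1 → 1.35%.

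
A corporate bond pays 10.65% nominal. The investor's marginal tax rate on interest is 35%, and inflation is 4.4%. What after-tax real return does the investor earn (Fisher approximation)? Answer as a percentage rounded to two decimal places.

After-tax nominal return = 10.65% × (1 − 0.35) = 6.9225%.
r ≈ 6.9225% − 4.4% → 2.52%.

2.52%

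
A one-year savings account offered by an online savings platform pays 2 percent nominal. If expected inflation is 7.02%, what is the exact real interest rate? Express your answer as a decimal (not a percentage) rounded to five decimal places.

1 + r = 1.02000 / 1.07020 = 0.953093
r = 0.953093 − 1 = -4.6907%, i.e. -0.04691.

-0.04691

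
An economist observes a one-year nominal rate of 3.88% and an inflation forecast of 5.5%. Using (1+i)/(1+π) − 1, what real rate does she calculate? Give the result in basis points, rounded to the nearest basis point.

By the Fisher equation, 1 + r = (1 + i)/(1 + π).
1 + r = 1.03880 / 1.05500 = 0.984645
r = 0.984645 − 1 = -1.5355%, i.e. -154 basis points.

-154 basis points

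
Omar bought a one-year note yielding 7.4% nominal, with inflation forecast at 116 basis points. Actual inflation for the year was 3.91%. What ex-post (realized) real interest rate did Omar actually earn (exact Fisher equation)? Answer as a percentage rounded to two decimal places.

3.36%

Ex-post: (1 + 0.0740)/(1 + 0.0391) − 1 = 3.3587%
So the realized real rate is 3.36%.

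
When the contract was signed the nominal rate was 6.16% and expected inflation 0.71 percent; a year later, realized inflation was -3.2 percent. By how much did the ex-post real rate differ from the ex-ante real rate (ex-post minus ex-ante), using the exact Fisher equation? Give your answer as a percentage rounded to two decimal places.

4.26%

Ex-ante: (1 + 0.0616)/(1 + 0.0071) − 1 = 5.4116%
Ex-post: (1 + 0.0616)/(1 − 0.0320) − 1 = 9.6694%
Difference (ex-post − ex-ante) = 4.2578% → 4.26%.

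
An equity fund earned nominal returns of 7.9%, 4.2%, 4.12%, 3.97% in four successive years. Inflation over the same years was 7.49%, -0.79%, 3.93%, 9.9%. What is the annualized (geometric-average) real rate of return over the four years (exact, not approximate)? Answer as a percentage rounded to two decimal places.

-0.02%

Nominal growth factor = 1.0790 × 1.0420 × 1.0412 × 1.0397 = 1.21711431
Price-level growth factor = 1.0749 × 0.9921 × 1.0393 × 1.0990 = 1.21804163
Real growth factor = 1.21711431 / 1.21804163 = 0.99923867
Annualized real rate = 0.99923867^(1/4) − 1 = -0.0190% → -0.02%.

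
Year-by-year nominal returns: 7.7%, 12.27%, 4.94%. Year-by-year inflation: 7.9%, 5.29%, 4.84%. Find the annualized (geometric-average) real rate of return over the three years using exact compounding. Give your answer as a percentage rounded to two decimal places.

2.13%

Nominal growth factor = 1.0770 × 1.1227 × 1.0494 = 1.26887981
Price-level growth factor = 1.0790 × 1.0529 × 1.0484 = 1.19106533
Real growth factor = 1.26887981 / 1.19106533 = 1.06533183
Annualized real rate = 1.06533183^(1/3) − 1 = 2.1320% → 2.13%.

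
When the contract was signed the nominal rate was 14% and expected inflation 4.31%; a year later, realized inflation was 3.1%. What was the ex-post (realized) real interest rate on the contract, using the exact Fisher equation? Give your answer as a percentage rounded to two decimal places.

10.57%

Ex-post: (1 + 0.1400)/(1 + 0.0310) − 1 = 10.5723%
So the realized real rate is 10.57%.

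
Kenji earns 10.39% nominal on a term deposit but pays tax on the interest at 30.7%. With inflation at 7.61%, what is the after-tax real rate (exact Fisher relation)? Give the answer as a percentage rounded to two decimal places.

After-tax nominal return = 10.39% × (1 − 0.307) = 7.20027%.
1 + r = 1.0720027 / 1.07610 = 0.996192
After-tax real rate = 0.996192 − 1 → -0.38%.

-0.38%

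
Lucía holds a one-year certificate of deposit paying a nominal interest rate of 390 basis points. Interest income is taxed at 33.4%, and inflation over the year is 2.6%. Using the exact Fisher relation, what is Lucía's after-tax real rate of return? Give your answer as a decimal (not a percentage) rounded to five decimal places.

After-tax nominal return = 3.9% × (1 − 0.334) = 2.5974%.
1 + r = 1.025974 / 1.02600 = 0.9999747
After-tax real rate = 0.9999747 − 1 → -0.00003.

-0.00003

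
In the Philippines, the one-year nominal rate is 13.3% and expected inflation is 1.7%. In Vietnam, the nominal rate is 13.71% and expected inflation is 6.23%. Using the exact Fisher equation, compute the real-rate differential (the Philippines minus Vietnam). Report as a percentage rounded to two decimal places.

The Philippines: (1 + 0.1330)/(1 + 0.0170) − 1 = 11.4061%
Vietnam: (1 + 0.1371)/(1 + 0.0623) − 1 = 7.0413%
Differential = 11.4061% − 7.0413% = 4.3648% → 4.36%.

4.36%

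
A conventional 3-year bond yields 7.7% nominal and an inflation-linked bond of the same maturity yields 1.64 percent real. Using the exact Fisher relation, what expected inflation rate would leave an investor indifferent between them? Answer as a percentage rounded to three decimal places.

(1 + π) = (1 + i)/(1 + r) = 1.07700 / 1.01640 = 1.059622
Break-even inflation = 1.059622 − 1 → 5.962%.

5.962%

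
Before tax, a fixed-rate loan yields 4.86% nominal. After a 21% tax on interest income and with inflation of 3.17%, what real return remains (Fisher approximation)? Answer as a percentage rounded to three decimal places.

After-tax nominal return = 4.86% × (1 − 0.21) = 3.8394%.
r ≈ 3.8394% − 3.17% → 0.669%.

0.669%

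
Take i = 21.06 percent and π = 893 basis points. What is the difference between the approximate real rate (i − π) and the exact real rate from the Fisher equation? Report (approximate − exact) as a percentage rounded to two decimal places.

Approximate: r ≈ 21.060% − 8.930% = 12.1300%
Exact: (1 + 0.2106)/(1 + 0.0893) − 1 = 11.1356%
Error = 12.1300% − 11.1356% = 0.9944% → 0.99%.

0.99%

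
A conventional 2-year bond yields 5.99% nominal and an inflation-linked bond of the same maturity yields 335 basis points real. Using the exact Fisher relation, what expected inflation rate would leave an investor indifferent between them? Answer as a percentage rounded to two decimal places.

(1 + π) = (1 + i)/(1 + r) = 1.05990 / 1.03350 = 1.025544
Break-even inflation = 1.025544 − 1 → 2.55%.

2.55%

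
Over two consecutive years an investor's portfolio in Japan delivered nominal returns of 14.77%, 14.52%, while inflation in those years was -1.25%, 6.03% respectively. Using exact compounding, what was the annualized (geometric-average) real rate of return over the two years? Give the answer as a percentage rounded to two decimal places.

Nominal growth factor = 1.1477 × 1.1452 = 1.31434604
Price-level growth factor = 0.9875 × 1.0603 = 1.04704625
Real growth factor = 1.31434604 / 1.04704625 = 1.25528938
Annualized real rate = 1.25528938^(1/2) − 1 = 12.0397% → 12.04%.

12.04%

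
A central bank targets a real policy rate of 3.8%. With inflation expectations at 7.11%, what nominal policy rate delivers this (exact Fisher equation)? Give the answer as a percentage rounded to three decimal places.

(1 + i) = (1 + r)(1 + π) = 1.03800 × 1.07110 = 1.1118018
i = 1.1118018 − 1, so the required nominal rate is 11.180%.

11.180%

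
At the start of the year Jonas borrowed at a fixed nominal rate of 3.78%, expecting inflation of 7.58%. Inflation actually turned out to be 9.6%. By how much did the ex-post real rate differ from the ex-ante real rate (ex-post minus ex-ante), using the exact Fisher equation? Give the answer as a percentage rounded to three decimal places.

Ex-ante: (1 + 0.0378)/(1 + 0.0758) − 1 = -3.5323%
Ex-post: (1 + 0.0378)/(1 + 0.0960) − 1 = -5.3102%
Difference (ex-post − ex-ante) = -1.7780% → -1.778%.

-1.778%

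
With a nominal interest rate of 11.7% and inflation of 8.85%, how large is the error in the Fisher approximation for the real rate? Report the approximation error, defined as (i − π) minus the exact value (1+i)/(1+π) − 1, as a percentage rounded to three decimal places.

0.232%

Approximate: r ≈ 11.700% − 8.850% = 2.8500%
Exact: (1 + 0.1170)/(1 + 0.0885) − 1 = 2.6183%
Error = 2.8500% − 2.6183% = 0.2317% → 0.232%.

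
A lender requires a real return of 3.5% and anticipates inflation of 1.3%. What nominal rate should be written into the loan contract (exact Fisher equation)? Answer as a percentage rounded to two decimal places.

(1 + i) = (1 + r)(1 + π) = 1.03500 × 1.01300 = 1.048455
i = 1.048455 − 1, so the required nominal rate is 4.85%.

4.85%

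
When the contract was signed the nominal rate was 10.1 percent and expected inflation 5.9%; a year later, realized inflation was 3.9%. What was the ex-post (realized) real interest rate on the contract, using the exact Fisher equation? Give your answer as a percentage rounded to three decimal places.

5.967%

Ex-post: (1 + 0.1010)/(1 + 0.0390) − 1 = 5.9673%
So the realized real rate is 5.967%.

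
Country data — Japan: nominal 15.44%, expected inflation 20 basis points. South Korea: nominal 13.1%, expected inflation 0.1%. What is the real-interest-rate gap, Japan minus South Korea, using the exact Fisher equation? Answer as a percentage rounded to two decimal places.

2.22%

Japan: (1 + 0.1544)/(1 + 0.0020) − 1 = 15.2096%
South Korea: (1 + 0.1310)/(1 + 0.0010) − 1 = 12.9870%
Differential = 15.2096% − 12.9870% = 2.2226% → 2.22%.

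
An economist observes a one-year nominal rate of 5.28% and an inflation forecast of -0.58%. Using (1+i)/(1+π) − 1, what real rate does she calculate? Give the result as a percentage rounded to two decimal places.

5.89%

1 + r = 1.05280 / 0.99420 = 1.058942
r = 1.058942 − 1 = 5.8942%, i.e. 5.89%.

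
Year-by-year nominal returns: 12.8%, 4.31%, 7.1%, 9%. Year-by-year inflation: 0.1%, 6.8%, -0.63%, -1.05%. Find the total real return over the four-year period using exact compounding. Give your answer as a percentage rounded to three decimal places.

Compound the nominal returns: 1.1280 × 1.0431 × 1.0710 × 1.0900 = 1.373571.
Compound inflation: 1.0010 × 1.0680 × 0.9937 × 0.9895 = 1.051178.
Deflate: 1.373571 / 1.051178 = 1.306696.
Total real return = 1.306696 − 1 → 30.670%.

30.670%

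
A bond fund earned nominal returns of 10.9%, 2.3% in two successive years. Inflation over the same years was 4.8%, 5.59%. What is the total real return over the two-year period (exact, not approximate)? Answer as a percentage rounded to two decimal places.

2.52%

Compound the nominal returns: 1.1090 × 1.0230 = 1.134507.
Compound inflation: 1.0480 × 1.0559 = 1.106583.
Deflate: 1.134507 / 1.106583 = 1.025234.
Total real return = 1.025234 − 1 → 2.52%.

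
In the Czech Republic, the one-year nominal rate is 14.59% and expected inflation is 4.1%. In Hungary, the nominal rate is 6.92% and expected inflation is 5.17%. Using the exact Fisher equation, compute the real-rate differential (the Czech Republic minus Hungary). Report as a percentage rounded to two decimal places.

The Czech Republic: (1 + 0.1459)/(1 + 0.0410) − 1 = 10.0768%
Hungary: (1 + 0.0692)/(1 + 0.0517) − 1 = 1.6640%
Differential = 10.0768% − 1.6640% = 8.4129% → 8.41%.

8.41%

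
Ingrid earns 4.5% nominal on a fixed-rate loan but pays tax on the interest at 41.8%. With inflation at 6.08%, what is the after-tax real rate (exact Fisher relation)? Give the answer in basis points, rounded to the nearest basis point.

-326 basis points

After-tax nominal return = 4.5% × (1 − 0.418) = 2.6190%.
1 + r = 1.02619 / 1.06080 = 0.967374
After-tax real rate = 0.967374 − 1 → -326 basis points.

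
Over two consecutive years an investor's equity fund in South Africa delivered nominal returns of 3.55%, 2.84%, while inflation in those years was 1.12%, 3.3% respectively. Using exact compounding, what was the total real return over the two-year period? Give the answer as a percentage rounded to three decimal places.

Nominal growth factor = 1.0355 × 1.0284 = 1.064908
Price-level growth factor = 1.0112 × 1.0330 = 1.044570
Real growth factor = 1.064908 / 1.044570 = 1.019471
Total real return = 1.019471 − 1 → 1.947%.

1.947%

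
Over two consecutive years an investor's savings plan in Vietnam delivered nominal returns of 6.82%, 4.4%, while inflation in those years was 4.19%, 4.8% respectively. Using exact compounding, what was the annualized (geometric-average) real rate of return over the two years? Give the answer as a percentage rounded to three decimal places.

1.061%

Nominal growth factor = 1.0682 × 1.0440 = 1.11520080
Price-level growth factor = 1.0419 × 1.0480 = 1.09191120
Real growth factor = 1.11520080 / 1.09191120 = 1.02132921
Annualized real rate = 1.02132921^(1/2) − 1 = 1.0608% → 1.061%.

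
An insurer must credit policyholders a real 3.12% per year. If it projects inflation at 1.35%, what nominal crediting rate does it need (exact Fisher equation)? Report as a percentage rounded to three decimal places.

(1 + i) = (1 + r)(1 + π) = 1.03120 × 1.01350 = 1.0451212
i = 1.0451212 − 1, so the required nominal rate is 4.512%.

4.512%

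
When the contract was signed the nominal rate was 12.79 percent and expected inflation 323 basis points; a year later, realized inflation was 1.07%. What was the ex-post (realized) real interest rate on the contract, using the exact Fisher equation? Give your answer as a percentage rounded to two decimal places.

11.60%

Ex-post: (1 + 0.1279)/(1 + 0.0107) − 1 = 11.5959%
So the realized real rate is 11.60%.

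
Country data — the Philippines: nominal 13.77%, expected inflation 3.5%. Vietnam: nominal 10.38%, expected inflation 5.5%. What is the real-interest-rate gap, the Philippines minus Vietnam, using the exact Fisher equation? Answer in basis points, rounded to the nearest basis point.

The Philippines: (1 + 0.1377)/(1 + 0.0350) − 1 = 9.9227%
Vietnam: (1 + 0.1038)/(1 + 0.0550) − 1 = 4.6256%
Differential = 9.9227% − 4.6256% = 5.2971% → 530 basis points.

530 basis points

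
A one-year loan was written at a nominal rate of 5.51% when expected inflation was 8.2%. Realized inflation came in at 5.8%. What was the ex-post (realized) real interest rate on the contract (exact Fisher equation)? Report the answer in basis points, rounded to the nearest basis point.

Ex-post: (1 + 0.0551)/(1 + 0.0580) − 1 = -0.2741%
So the realized real rate is -27 basis points.

-27 basis points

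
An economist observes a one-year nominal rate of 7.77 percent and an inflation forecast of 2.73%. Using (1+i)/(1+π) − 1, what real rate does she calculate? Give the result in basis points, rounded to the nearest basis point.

By the Fisher identity, 1 + r = (1 + i)/(1 + π).
1 + r = 1.07770 / 1.02730 = 1.049061
r = 1.049061 − 1 = 4.9061%, i.e. 491 basis points.

491 basis points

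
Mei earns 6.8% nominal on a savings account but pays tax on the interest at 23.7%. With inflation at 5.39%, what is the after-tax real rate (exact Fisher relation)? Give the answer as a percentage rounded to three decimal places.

-0.191%

After-tax nominal return = 6.8% × (1 − 0.237) = 5.1884%.
1 + r = 1.051884 / 1.05390 = 0.998087
After-tax real rate = 0.998087 − 1 → -0.191%.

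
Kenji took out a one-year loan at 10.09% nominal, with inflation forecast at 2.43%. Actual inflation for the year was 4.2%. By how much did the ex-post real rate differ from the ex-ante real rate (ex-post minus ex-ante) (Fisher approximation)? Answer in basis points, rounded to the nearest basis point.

Ex-ante: 10.09% − 2.43% = 7.660%
Ex-post: 10.09% − 4.2% = 5.890%
Difference (ex-post − ex-ante) = -1.7700% → -177 basis points.

-177 basis points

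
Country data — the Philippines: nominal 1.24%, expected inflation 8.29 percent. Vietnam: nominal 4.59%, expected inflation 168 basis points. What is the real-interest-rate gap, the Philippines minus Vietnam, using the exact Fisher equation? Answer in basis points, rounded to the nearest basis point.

-937 basis points

The Philippines: (1 + 0.0124)/(1 + 0.0829) − 1 = -6.5103%
Vietnam: (1 + 0.0459)/(1 + 0.0168) − 1 = 2.8619%
Differential = -6.5103% − 2.8619% = -9.3722% → -937 basis points.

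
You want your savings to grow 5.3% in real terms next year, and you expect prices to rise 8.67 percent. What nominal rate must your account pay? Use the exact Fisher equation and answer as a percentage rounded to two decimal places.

(1 + i) = (1 + r)(1 + π) = 1.05300 × 1.08670 = 1.1442951
i = 1.1442951 − 1, so the required nominal rate is 14.43%.

14.43%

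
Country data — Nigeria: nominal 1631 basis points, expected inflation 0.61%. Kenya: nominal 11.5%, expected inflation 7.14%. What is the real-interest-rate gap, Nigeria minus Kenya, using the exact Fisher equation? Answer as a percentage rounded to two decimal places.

Nigeria: (1 + 0.1631)/(1 + 0.0061) − 1 = 15.6048%
Kenya: (1 + 0.1150)/(1 + 0.0714) − 1 = 4.0694%
Differential = 15.6048% − 4.0694% = 11.5354% → 11.54%.

11.54%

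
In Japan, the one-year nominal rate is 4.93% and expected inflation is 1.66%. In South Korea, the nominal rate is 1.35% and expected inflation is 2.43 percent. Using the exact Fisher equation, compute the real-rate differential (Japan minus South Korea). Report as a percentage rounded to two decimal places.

4.27%

Japan: (1 + 0.0493)/(1 + 0.0166) − 1 = 3.2166%
South Korea: (1 + 0.0135)/(1 + 0.0243) − 1 = -1.0544%
Differential = 3.2166% − (-1.0544%) = 4.2710% → 4.27%.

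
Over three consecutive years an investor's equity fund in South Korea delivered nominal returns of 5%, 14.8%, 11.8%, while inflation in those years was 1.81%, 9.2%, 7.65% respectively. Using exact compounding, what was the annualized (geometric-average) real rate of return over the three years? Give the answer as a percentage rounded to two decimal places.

4.04%

Nominal growth factor = 1.0500 × 1.1480 × 1.1180 = 1.34763720
Price-level growth factor = 1.0181 × 1.0920 × 1.0765 = 1.19681524
Real growth factor = 1.34763720 / 1.19681524 = 1.12601942
Annualized real rate = 1.12601942^(1/3) − 1 = 4.0356% → 4.04%.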